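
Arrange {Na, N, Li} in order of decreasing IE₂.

The second ionization energy removes an electron from the +1 ion. For each element: Na⁺ is the bare [Ne] core; N⁺ still has 4 valence electrons; Li⁺ is the bare [He] core.
Pulling an electron out of a noble-gas core costs far more than removing a remaining valence electron, so Na and Li sit at the high end of IE_2.
Approximate IE_2 values (kJ/mol): Na 4562, N 2856, Li 7298.
So the second ionization energies run N < Na < Li.

Li, Na, N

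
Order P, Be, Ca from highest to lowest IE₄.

The fourth ionization energy removes an electron from the +3 ion. For each element: P³⁺ still has 2 valence electrons; Be³⁺ is already 1 electron into the core; Ca³⁺ is already 1 electron into the core.
Core electrons are held far more tightly than valence electrons, so Ca and Be top the IE_4 order.
Approximate IE_4 values (kJ/mol): P 4964, Be 21007, Ca 6491.
So the fourth ionization energies run P < Ca < Be.

Be > Ca > P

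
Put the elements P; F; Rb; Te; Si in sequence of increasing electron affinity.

Rb < P < Si < Te < F

F is in period 2, group 17; Si is in period 3, group 14; P is in period 3, group 15; Rb is in period 5, group 1; Te is in period 5, group 16.
EA tends to increase across a period and decrease down a group, though the pattern is less regular than for IE or radius.
These span different periods and groups, so the two trends combine.
P > Rb: relative to Rb, both the across-period and down-group shifts push P's electron affinity up.
Si > P: this pair runs against the simple trend — see the exception note.
Te > Si: period and group pull opposite ways; the across-period shift dominates (190 vs 134 kJ/mol).
F > Te: both effects reinforce here, so F is clearly the higher of the two.
Note the exception: Si has a higher electron affinity than P, contrary to the simple trend — adding an electron to P's half-filled 3p³ is unfavourable, so Si (3p²) has the more exothermic EA.
Approximate values (kJ/mol): F 328, Si 134, P 72, Rb 47, Te 190.
So from lowest to highest: Rb < P < Si < Te < F.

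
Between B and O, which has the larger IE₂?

Consider each +1 ion: B⁺ still has 2 valence electrons; O⁺ still has 5 valence electrons.
All are still removing valence electrons, so compare the +1 ions as you would atoms: IE_2 generally rises across a period (higher Z_eff) and falls down a group (larger shell), subject to the usual subshell exceptions.
Valence configurations: B⁺ [He]2s², O⁺ [He]2s²2p³.
Approximate IE_2 values (kJ/mol): B 2427, O 3388.
Hence IE_2: B < O.

O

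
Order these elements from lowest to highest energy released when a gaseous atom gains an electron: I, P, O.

P < O < I

EA tends to increase across a period and decrease down a group, though the pattern is less regular than for IE or radius.
Neither a single period nor a single group — weigh both effects.
O > P: relative to P, both the across-period and down-group shifts push O's electron affinity up.
I > O: period and group pull opposite ways; the across-period shift dominates (295 vs 141 kJ/mol).
Tabulated electron affinity (kJ/mol): O 141, P 72, I 295.
So from lowest to highest: P < O < I.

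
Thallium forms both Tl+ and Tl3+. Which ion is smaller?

Both ions have Z = 81 protons, but Tl3+ has lost more electrons, so its remaining electrons feel a larger effective nuclear charge per electron and are pulled in more tightly.
Higher positive charge → smaller ion, so Tl+ > Tl3+.

Tl3+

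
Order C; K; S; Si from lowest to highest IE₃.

IE_3 is the cost of taking one more electron from the +2 cation: C²⁺ still has 2 valence electrons; K²⁺ is already 1 electron into the core; S²⁺ still has 4 valence electrons; Si²⁺ still has 2 valence electrons.
Usually core removal costs more than valence removal, but here the competition is close: a tightly held n=2 valence electron can cost more to remove than an n=3 core electron, so the actual values have to decide it.
Valence configurations: C²⁺ [He]2s², S²⁺ [Ne]3s²3p², Si²⁺ [Ne]3s².
Tabulated IE_3 (kJ/mol): C 4620, K 4420, S 3357, Si 3232.
Hence IE_3: Si < S < K < C.

Si < S < K < C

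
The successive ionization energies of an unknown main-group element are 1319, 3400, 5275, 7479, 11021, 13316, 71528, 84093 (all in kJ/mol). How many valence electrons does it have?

Look for the largest jump between consecutive ionization energies: IE7/IE6 ≈ 5.4, far larger than any earlier ratio.
That jump marks the point where a core electron is being removed. So the atom has 6 valence electrons.

6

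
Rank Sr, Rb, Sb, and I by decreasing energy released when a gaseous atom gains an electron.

I, Sb, Rb, Sr

Rb is in period 5, group 1; Sr is in period 5, group 2; Sb is in period 5, group 15; I is in period 5, group 17.
Adding an electron releases more energy for atoms nearer the top right (short of the noble gases).
All lie in period 5; the across-period trend (electron affinity increases left to right) applies, with the exception below.
Note the exception: Rb has a higher electron affinity than Sr, contrary to the simple trend — adding an electron to Sr (ns²) has to open a new, higher-energy np subshell, which is unfavourable.
For reference (kJ/mol): Rb 47, Sr 5, Sb 103, I 295.
So from highest to lowest: I > Sb > Rb > Sr.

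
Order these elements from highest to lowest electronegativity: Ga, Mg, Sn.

Sn, Ga, Mg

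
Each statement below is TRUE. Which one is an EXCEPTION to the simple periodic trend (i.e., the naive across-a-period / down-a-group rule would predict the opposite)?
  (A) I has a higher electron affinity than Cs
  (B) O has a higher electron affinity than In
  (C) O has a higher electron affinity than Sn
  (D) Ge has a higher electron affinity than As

The general trend: electron affinity increases across a period and decreases down a group.
(A) I (period 5, group 17) vs Cs (period 6, group 1): the stated order agrees with the simple trend.
(B) O (period 2, group 16) vs In (period 5, group 13): the stated order agrees with the simple trend.
(C) O (period 2, group 16) vs Sn (period 5, group 14): the stated order agrees with the simple trend.
(D) Ge (period 4, group 14) vs As (period 4, group 15): the stated order contradicts the simple trend.
The exception is (D): adding an electron to As's half-filled 4p³ is unfavourable, so Ge (4p²) has the more exothermic EA.

(D)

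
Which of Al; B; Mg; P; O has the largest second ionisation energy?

O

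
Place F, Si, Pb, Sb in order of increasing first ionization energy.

Pb < Si < Sb < F

First ionization energy rises across a period (greater Z_eff holds electrons more tightly) and falls down a group (valence electrons are farther from the nucleus).
These span different periods and groups, so the two trends combine.
Si > Pb: Si sits above Pb in group 14, so the down-group effect alone puts Si higher.
Sb > Si: the two effects oppose for this pair; the across-period effect wins (831 vs 786 kJ/mol).
F > Sb: both effects reinforce here, so F is clearly the higher of the two.
Tabulated first ionization energy (kJ/mol): F 1681, Si 786, Sb 831, Pb 716.
So from lowest to highest: Pb < Si < Sb < F.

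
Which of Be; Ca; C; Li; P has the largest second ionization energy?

Li

IE_2 is the cost of taking one more electron from the +1 cation: Be⁺ still has 1 valence electron; Ca⁺ still has 1 valence electron; C⁺ still has 3 valence electrons; Li⁺ is the bare [He] core; P⁺ still has 4 valence electrons.
Core electrons are held far more tightly than valence electrons, so Li tops the IE_2 order.
Valence configurations: Be⁺ [He]2s¹, Ca⁺ [Ar]4s¹, C⁺ [He]2s²2p¹, P⁺ [Ne]3s²3p².
Tabulated IE_2 (kJ/mol): Be 1757, Ca 1145, C 2353, Li 7298, P 1907.
Putting it together, IE_2: Ca < Be < P < C < Li.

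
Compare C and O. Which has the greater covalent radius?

C

C is in period 2, group 14; O is in period 2, group 16.
Moving right in a period, electrons are added to the same shell under a stronger nuclear pull, so atoms get smaller; moving down, a new shell is opened and atoms get larger.
All lie in period 2, so atomic radius increases right to left.
So C has the greater covalent radius (C > O).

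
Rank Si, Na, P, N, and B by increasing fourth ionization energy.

Si < P < N < Na < B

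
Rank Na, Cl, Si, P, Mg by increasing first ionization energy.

Na < Mg < Si < P < Cl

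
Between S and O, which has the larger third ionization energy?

The third ionization energy removes an electron from the +2 ion. For each element: S²⁺ still has 4 valence electrons; O²⁺ still has 4 valence electrons.
All are still removing valence electrons, so compare the +2 ions as you would atoms: IE_3 generally rises across a period (higher Z_eff) and falls down a group (larger shell), subject to the usual subshell exceptions.
Valence configurations: S²⁺ [Ne]3s²3p², O²⁺ [He]2s²2p².
Approximate IE_3 values (kJ/mol): S 3357, O 5300.
Putting it together, IE_3: S < O.

O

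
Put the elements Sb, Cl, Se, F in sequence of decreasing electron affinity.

F is in period 2, group 17; Cl is in period 3, group 17; Se is in period 4, group 16; Sb is in period 5, group 15.
Adding an electron releases more energy for atoms nearer the top right (short of the noble gases).
These span different periods and groups, so the two trends combine.
Se > Sb: relative to Sb, both the across-period and down-group shifts push Se's electron affinity up.
F > Se: relative to Se, both the across-period and down-group shifts push F's electron affinity up.
Cl > F: this pair runs against the simple trend — see the exception note.
Note the exception: Cl has a higher electron affinity than F, contrary to the simple trend — F's small 2p subshell makes the incoming electron feel strong e⁻–e⁻ repulsion, so Cl actually releases more energy on gaining an electron.
Tabulated electron affinity (kJ/mol): F 328, Cl 349, Se 195, Sb 103.
So from highest to lowest: Cl > F > Se > Sb.

Cl, F, Se, Sb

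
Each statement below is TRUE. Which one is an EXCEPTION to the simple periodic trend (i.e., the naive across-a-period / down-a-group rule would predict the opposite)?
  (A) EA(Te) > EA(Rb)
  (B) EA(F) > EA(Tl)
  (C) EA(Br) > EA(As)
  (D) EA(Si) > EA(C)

(D)

The general trend: electron affinity increases across a period and decreases down a group.
(A) Te (period 5, group 16) vs Rb (period 5, group 1): the stated order agrees with the simple trend.
(B) F (period 2, group 17) vs Tl (period 6, group 13): the stated order agrees with the simple trend.
(C) Br (period 4, group 17) vs As (period 4, group 15): the stated order agrees with the simple trend.
(D) Si (period 3, group 14) vs C (period 2, group 14): the stated order contradicts the simple trend.
The exception is (D): Si's larger, more diffuse 3p orbitals accept an added electron slightly more readily than C's compact 2p.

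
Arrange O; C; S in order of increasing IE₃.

S < C < O

Consider each +2 ion: O²⁺ still has 4 valence electrons; C²⁺ still has 2 valence electrons; S²⁺ still has 4 valence electrons.
All are still removing valence electrons, so compare the +2 ions as you would atoms: IE_3 generally rises across a period (higher Z_eff) and falls down a group (larger shell), subject to the usual subshell exceptions.
Valence configurations: O²⁺ [He]2s²2p², C²⁺ [He]2s², S²⁺ [Ne]3s²3p².
Approximate IE_3 values (kJ/mol): O 5300, C 4620, S 3357.
So the third ionization energies run S < C < O.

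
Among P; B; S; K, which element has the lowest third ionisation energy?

Consider each +2 ion: P²⁺ still has 3 valence electrons; B²⁺ still has 1 valence electron; S²⁺ still has 4 valence electrons; K²⁺ is already 1 electron into the core.
Pulling an electron out of a noble-gas core costs far more than removing a remaining valence electron, so K sits at the high end of IE_3.
Valence configurations: P²⁺ [Ne]3s²3p¹, B²⁺ [He]2s¹, S²⁺ [Ne]3s²3p².
The numbers (kJ/mol): P 2914, B 3660, S 3357, K 4420.
Hence IE_3: P < S < B < K.

P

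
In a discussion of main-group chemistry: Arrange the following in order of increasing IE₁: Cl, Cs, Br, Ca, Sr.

Cs < Sr < Ca < Br < Cl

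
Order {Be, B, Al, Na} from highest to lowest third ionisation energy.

After 2 electrons have been removed, what remains? Be²⁺ is the bare [He] core; B²⁺ still has 1 valence electron; Al²⁺ still has 1 valence electron; Na²⁺ is already 1 electron into the core.
Breaking into a closed-shell core is much more expensive than removing a leftover valence electron — Na and Be have the largest IE_3 here.
Valence configurations: B²⁺ [He]2s¹, Al²⁺ [Ne]3s¹.
Tabulated IE_3 (kJ/mol): Be 14849, B 3660, Al 2745, Na 6910.
Overall IE_3 order: Al < B < Na < Be.

Be, Na, B, Al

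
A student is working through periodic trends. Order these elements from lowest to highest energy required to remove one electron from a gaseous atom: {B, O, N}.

B, O, N

B is in period 2, group 13; N is in period 2, group 15; O is in period 2, group 16.
Removing the outermost electron gets harder across a period and easier down a group.
All lie in period 2; the across-period trend (first ionization energy increases left to right) applies, with the exception below.
Note the exception: N has a higher first ionization energy than O, contrary to the simple trend — pairing an electron in O's 2p⁴ costs repulsion energy, so O ionizes more easily than half-filled N (2p³).
Tabulated first ionization energy (kJ/mol): B 801, N 1402, O 1314.
So from lowest to highest: B < O < N.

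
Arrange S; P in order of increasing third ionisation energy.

P < S

After 2 electrons have been removed, what remains? S²⁺ still has 4 valence electrons; P²⁺ still has 3 valence electrons.
All are still removing valence electrons, so compare the +2 ions as you would atoms: IE_3 generally rises across a period (higher Z_eff) and falls down a group (larger shell), subject to the usual subshell exceptions.
Valence configurations: S²⁺ [Ne]3s²3p², P²⁺ [Ne]3s²3p¹.
Tabulated IE_3 (kJ/mol): S 3357, P 2914.
Overall IE_3 order: P < S.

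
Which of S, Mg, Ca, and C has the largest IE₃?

Mg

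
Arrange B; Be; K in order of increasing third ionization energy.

B, K, Be

Consider each +2 ion: B²⁺ still has 1 valence electron; Be²⁺ is the bare [He] core; K²⁺ is already 1 electron into the core.
Core electrons are held far more tightly than valence electrons, so K and Be top the IE_3 order.
The numbers (kJ/mol): B 3660, Be 14849, K 4420.
Hence IE_3: B < K < Be.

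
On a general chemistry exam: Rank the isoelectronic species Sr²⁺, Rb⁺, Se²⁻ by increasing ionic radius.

Sr²⁺ < Rb⁺ < Se²⁻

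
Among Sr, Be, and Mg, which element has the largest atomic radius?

Be is in period 2, group 2; Mg is in period 3, group 2; Sr is in period 5, group 2.
Across a period the added protons contract the valence shell; down a group each new principal shell makes the atom larger.
All are in group 2, so atomic radius increases down the group.
The largest atomic radius among these belongs to Sr.

Sr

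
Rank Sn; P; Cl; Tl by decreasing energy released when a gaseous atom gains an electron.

Cl > Sn > P > Tl

P is in period 3, group 15; Cl is in period 3, group 17; Sn is in period 5, group 14; Tl is in period 6, group 13.
Atoms with high Z_eff and room in the valence shell (especially the halogens) have the most exothermic electron affinities.
These span different periods and groups, so the two trends combine.
P > Tl: both effects reinforce here, so P is clearly the higher of the two.
Sn > P: this pair runs against the simple trend — see the exception note.
Cl > Sn: relative to Sn, both the across-period and down-group shifts push Cl's electron affinity up.
Note the exception: Sn has a higher electron affinity than P, contrary to the simple trend — adding an electron to P's half-filled np³ subshell costs electron-pairing energy.
Approximate values (kJ/mol): P 72, Cl 349, Sn 107, Tl 19.
So from highest to lowest: Cl > Sn > P > Tl.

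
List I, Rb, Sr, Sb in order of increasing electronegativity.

Rb is in period 5, group 1; Sr is in period 5, group 2; Sb is in period 5, group 15; I is in period 5, group 17.
Electronegativity increases across a period and decreases down a group, tracking effective nuclear charge and atomic size.
All lie in period 5, so electronegativity increases left to right.
So from lowest to highest: Rb < Sr < Sb < I.

Rb < Sr < Sb < I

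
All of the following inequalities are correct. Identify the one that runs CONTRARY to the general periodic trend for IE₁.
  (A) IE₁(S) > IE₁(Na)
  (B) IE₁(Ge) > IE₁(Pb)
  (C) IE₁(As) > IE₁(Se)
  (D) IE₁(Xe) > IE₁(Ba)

(C)

The general trend: IE₁ increases across a period and decreases down a group.
(A) S (period 3, group 16) vs Na (period 3, group 1): the stated order agrees with the simple trend.
(B) Ge (period 4, group 14) vs Pb (period 6, group 14): the stated order agrees with the simple trend.
(C) As (period 4, group 15) vs Se (period 4, group 16): the stated order contradicts the simple trend.
(D) Xe (period 5, group 18) vs Ba (period 6, group 2): the stated order agrees with the simple trend.
The exception is (C): Se (4p⁴) ionizes more easily than half-filled As (4p³).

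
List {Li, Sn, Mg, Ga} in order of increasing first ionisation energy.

Li < Ga < Sn < Mg

Li is in period 2, group 1; Mg is in period 3, group 2; Ga is in period 4, group 13; Sn is in period 5, group 14.
IE₁ increases left→right with effective nuclear charge and decreases top→bottom as the valence shell moves farther out.
A diagonal step moves right (one effect) and down (the opposite effect) at once.
Ga > Li: period and group pull opposite ways; the across-period shift dominates (579 vs 520 kJ/mol).
Sn > Ga: the two effects oppose for this pair; the across-period effect wins (709 vs 579 kJ/mol).
Mg > Sn: period and group pull opposite ways; the down-group shift dominates (738 vs 709 kJ/mol).
Tabulated first ionization energy (kJ/mol): Li 520, Mg 738, Ga 579, Sn 709.
So from lowest to highest: Li < Ga < Sn < Mg.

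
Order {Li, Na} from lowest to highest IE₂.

Na < Li

Consider each +1 ion: Li⁺ is the bare [He] core; Na⁺ is the bare [Ne] core.
All of these are removing an electron from a noble-gas core or deeper; the smaller core (lower principal quantum number) is held far more tightly, and within a period the higher nuclear charge binds the same core more tightly.
Tabulated IE_2 (kJ/mol): Li 7298, Na 4562.
Overall IE_2 order: Na < Li.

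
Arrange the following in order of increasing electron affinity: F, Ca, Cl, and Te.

Ca, Te, F, Cl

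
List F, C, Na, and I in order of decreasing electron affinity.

F, I, C, Na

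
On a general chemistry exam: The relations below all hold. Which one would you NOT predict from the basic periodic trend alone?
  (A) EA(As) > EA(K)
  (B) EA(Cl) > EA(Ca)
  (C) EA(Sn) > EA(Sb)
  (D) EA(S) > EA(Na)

The general trend: electron affinity increases across a period and decreases down a group.
(A) As (period 4, group 15) vs K (period 4, group 1): the stated order agrees with the simple trend.
(B) Cl (period 3, group 17) vs Ca (period 4, group 2): the stated order agrees with the simple trend.
(C) Sn (period 5, group 14) vs Sb (period 5, group 15): the stated order contradicts the simple trend.
(D) S (period 3, group 16) vs Na (period 3, group 1): the stated order agrees with the simple trend.
The exception is (C): adding an electron to Sb's half-filled 5p³ is unfavourable, so Sn has the more exothermic EA.

(C)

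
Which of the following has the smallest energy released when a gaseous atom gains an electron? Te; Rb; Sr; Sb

Sr

Electron affinity generally becomes more exothermic across a period toward the halogens and less exothermic down a group.
All lie in period 5; the across-period trend (electron affinity increases left to right) applies, with the exception below.
Note the exception: Rb has a higher electron affinity than Sr, contrary to the simple trend — adding an electron to Sr (ns²) has to open a new, higher-energy np subshell, which is unfavourable.
Tabulated electron affinity (kJ/mol): Rb 47, Sr 5, Sb 103, Te 190.
The smallest energy released when a gaseous atom gains an electron among these belongs to Sr.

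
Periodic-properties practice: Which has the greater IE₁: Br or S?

Br

S is in period 3, group 16; Br is in period 4, group 17.
First ionization energy rises across a period (greater Z_eff holds electrons more tightly) and falls down a group (valence electrons are farther from the nucleus).
A diagonal step moves right (one effect) and down (the opposite effect) at once.
Br > S: period and group pull opposite ways; the across-period shift dominates (1140 vs 1000 kJ/mol).
For reference (kJ/mol): S 1000, Br 1140.
So Br has the greater IE₁ (Br > S).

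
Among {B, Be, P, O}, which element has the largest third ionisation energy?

Be

The third ionization energy removes an electron from the +2 ion. For each element: B²⁺ still has 1 valence electron; Be²⁺ is the bare [He] core; P²⁺ still has 3 valence electrons; O²⁺ still has 4 valence electrons.
Breaking into a closed-shell core is much more expensive than removing a leftover valence electron — Be has the largest IE_3 here.
Valence configurations: B²⁺ [He]2s¹, P²⁺ [Ne]3s²3p¹, O²⁺ [He]2s²2p².
Tabulated IE_3 (kJ/mol): B 3660, Be 14849, P 2914, O 5300.
Hence IE_3: P < B < O < Be.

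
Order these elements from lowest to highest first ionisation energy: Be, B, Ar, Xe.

B < Be < Xe < Ar

Be is in period 2, group 2; B is in period 2, group 13; Ar is in period 3, group 18; Xe is in period 5, group 18.
First ionization energy rises across a period (greater Z_eff holds electrons more tightly) and falls down a group (valence electrons are farther from the nucleus).
Neither a single period nor a single group — weigh both effects.
Be > B: this pair runs against the simple trend — see the exception note.
Xe > Be: period and group pull opposite ways; the across-period shift dominates (1170 vs 900 kJ/mol).
Ar > Xe: Ar sits above Xe in group 18, so the down-group effect alone puts Ar higher.
Note the exception: Be has a higher first ionization energy than B, contrary to the simple trend — removing B's lone 2p electron is easier than breaking Be's filled 2s².
Approximate values (kJ/mol): Be 900, B 801, Ar 1521, Xe 1170.
So from lowest to highest: B < Be < Xe < Ar.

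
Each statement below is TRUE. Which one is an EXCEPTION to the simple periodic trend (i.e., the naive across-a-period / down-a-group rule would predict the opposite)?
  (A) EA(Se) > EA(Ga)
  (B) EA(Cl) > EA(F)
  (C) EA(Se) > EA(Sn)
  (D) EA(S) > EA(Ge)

(B)

The general trend: electron affinity increases across a period and decreases down a group.
(A) Se (period 4, group 16) vs Ga (period 4, group 13): the stated order agrees with the simple trend.
(B) Cl (period 3, group 17) vs F (period 2, group 17): the stated order contradicts the simple trend.
(C) Se (period 4, group 16) vs Sn (period 5, group 14): the stated order agrees with the simple trend.
(D) S (period 3, group 16) vs Ge (period 4, group 14): the stated order agrees with the simple trend.
The exception is (B): F's small 2p subshell makes the incoming electron feel strong e⁻–e⁻ repulsion, so Cl actually releases more energy on gaining an electron.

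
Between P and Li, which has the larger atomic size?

Li

Moving right in a period, electrons are added to the same shell under a stronger nuclear pull, so atoms get smaller; moving down, a new shell is opened and atoms get larger.
These span different periods and groups, so the two trends combine.
Li > P: period and group pull opposite ways; the across-period shift dominates (133 vs 111 pm).
Approximate values (pm): Li 133, P 111.
So Li has the larger atomic size (Li > P).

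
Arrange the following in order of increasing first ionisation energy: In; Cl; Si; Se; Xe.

In < Si < Se < Xe < Cl

Si is in period 3, group 14; Cl is in period 3, group 17; Se is in period 4, group 16; In is in period 5, group 13; Xe is in period 5, group 18.
Across a period the outer electron is held more tightly (higher IE₁); down a group it sits in a higher shell, more shielded, and comes off more easily.
These span different periods and groups, so the two trends combine.
Si > In: relative to In, both the across-period and down-group shifts push Si's first ionization energy up.
Se > Si: period and group pull opposite ways; the across-period shift dominates (941 vs 786 kJ/mol).
Xe > Se: period and group pull opposite ways; the across-period shift dominates (1170 vs 941 kJ/mol).
Cl > Xe: period and group pull opposite ways; the down-group shift dominates (1251 vs 1170 kJ/mol).
Approximate values (kJ/mol): Si 786, Cl 1251, Se 941, In 558, Xe 1170.
So from lowest to highest: In < Si < Se < Xe < Cl.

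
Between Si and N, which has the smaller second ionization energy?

The second ionization energy removes an electron from the +1 ion. For each element: Si⁺ still has 3 valence electrons; N⁺ still has 4 valence electrons.
All are still removing valence electrons, so compare the +1 ions as you would atoms: IE_2 generally rises across a period (higher Z_eff) and falls down a group (larger shell), subject to the usual subshell exceptions.
Valence configurations: Si⁺ [Ne]3s²3p¹, N⁺ [He]2s²2p².
Approximate IE_2 values (kJ/mol): Si 1577, N 2856.
Hence IE_2: Si < N.

Si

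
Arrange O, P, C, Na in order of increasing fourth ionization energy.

P, C, O, Na

IE_4 is the cost of taking one more electron from the +3 cation: O³⁺ still has 3 valence electrons; P³⁺ still has 2 valence electrons; C³⁺ still has 1 valence electron; Na³⁺ is already 2 electrons into the core.
Breaking into a closed-shell core is much more expensive than removing a leftover valence electron — Na has the largest IE_4 here.
Valence configurations: O³⁺ [He]2s²2p¹, P³⁺ [Ne]3s², C³⁺ [He]2s¹.
The numbers (kJ/mol): O 7469, P 4964, C 6223, Na 9543.
Hence IE_4: P < C < O < Na.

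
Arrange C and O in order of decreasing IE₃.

O, C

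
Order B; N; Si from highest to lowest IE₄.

IE_4 is the cost of taking one more electron from the +3 cation: B³⁺ is the bare [He] core; N³⁺ still has 2 valence electrons; Si³⁺ still has 1 valence electron.
Breaking into a closed-shell core is much more expensive than removing a leftover valence electron — B has the largest IE_4 here.
Valence configurations: N³⁺ [He]2s², Si³⁺ [Ne]3s¹.
Tabulated IE_4 (kJ/mol): B 25026, N 7475, Si 4356.
Overall IE_4 order: Si < N < B.

B, N, Si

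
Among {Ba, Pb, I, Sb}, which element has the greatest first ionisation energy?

I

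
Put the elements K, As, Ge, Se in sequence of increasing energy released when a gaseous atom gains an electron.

K < As < Ge < Se

K is in period 4, group 1; Ge is in period 4, group 14; As is in period 4, group 15; Se is in period 4, group 16.
Adding an electron releases more energy for atoms nearer the top right (short of the noble gases).
All lie in period 4; the across-period trend (electron affinity increases left to right) applies, with the exception below.
Note the exception: Ge has a higher electron affinity than As, contrary to the simple trend — adding an electron to As's half-filled 4p³ is unfavourable, so Ge (4p²) has the more exothermic EA.
Tabulated electron affinity (kJ/mol): K 48, Ge 119, As 78, Se 195.
So from lowest to highest: K < As < Ge < Se.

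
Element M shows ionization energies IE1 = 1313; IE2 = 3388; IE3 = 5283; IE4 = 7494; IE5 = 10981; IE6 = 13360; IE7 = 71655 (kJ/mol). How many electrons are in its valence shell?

Look for the largest jump between consecutive ionization energies: IE7/IE6 ≈ 5.4, far larger than any earlier ratio.
That jump marks the point where a core electron is being removed. So the atom has 6 valence electrons.

6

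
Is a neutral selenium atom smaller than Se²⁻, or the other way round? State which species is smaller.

Se

Forming Se²⁻ adds 2 electrons to Se. More electron–electron repulsion in the same shell, with unchanged nuclear charge, lets the cloud expand.
An anion is larger than its parent atom: Se²⁻ > Se.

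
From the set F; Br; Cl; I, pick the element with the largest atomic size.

F is in period 2, group 17; Cl is in period 3, group 17; Br is in period 4, group 17; I is in period 5, group 17.
Moving right in a period, electrons are added to the same shell under a stronger nuclear pull, so atoms get smaller; moving down, a new shell is opened and atoms get larger.
All are in group 17, so atomic radius increases down the group.
The largest atomic size among these belongs to I.

I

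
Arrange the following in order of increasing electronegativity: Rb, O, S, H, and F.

H is in period 1, group 1; O is in period 2, group 16; F is in period 2, group 17; S is in period 3, group 16; Rb is in period 5, group 1.
Smaller atoms with higher effective nuclear charge are more electronegative.
Here both period and group differ, so the two effects have to be weighed against each other.
H > Rb: they share group 1; the group trend gives H the larger value.
S > H: the two effects oppose for this pair; the across-period effect wins (2.58 vs 2.20).
O > S: they share group 16; the group trend gives O the larger value.
F > O: both are in period 2; the period trend gives F the larger value.
For reference (Pauling): H 2.20, O 3.44, F 3.98, S 2.58, Rb 0.82.
So from lowest to highest: Rb < H < S < O < F.

Rb, H, S, O, F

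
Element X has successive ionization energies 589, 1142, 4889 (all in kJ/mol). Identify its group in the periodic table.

Group 2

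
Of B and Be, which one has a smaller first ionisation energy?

B

Be is in period 2, group 2; B is in period 2, group 13.
Across a period the outer electron is held more tightly (higher IE₁); down a group it sits in a higher shell, more shielded, and comes off more easily.
All lie in period 2; the across-period trend (first ionization energy increases left to right) applies, with the exception below.
Note the exception: Be has a higher first ionization energy than B, contrary to the simple trend — removing B's lone 2p electron is easier than breaking Be's filled 2s².
For reference (kJ/mol): Be 900, B 801.
So B has the smaller first ionisation energy (B < Be).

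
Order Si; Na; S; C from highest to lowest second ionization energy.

Na > C > S > Si

The second ionization energy removes an electron from the +1 ion. For each element: Si⁺ still has 3 valence electrons; Na⁺ is the bare [Ne] core; S⁺ still has 5 valence electrons; C⁺ still has 3 valence electrons.
Core electrons are held far more tightly than valence electrons, so Na tops the IE_2 order.
Valence configurations: Si⁺ [Ne]3s²3p¹, S⁺ [Ne]3s²3p³, C⁺ [He]2s²2p¹.
Approximate IE_2 values (kJ/mol): Si 1577, Na 4562, S 2252, C 2353.
So the second ionization energies run Si < S < C < Na.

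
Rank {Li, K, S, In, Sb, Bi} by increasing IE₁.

K, Li, In, Bi, Sb, S

Li is in period 2, group 1; S is in period 3, group 16; K is in period 4, group 1; In is in period 5, group 13; Sb is in period 5, group 15; Bi is in period 6, group 15.
IE₁ increases left→right with effective nuclear charge and decreases top→bottom as the valence shell moves farther out.
Here both period and group differ, so the two effects have to be weighed against each other.
Li > K: they share group 1; the group trend gives Li the larger value.
In > Li: period and group pull opposite ways; the across-period shift dominates (558 vs 520 kJ/mol).
Bi > In: the two effects oppose for this pair; the across-period effect wins (703 vs 558 kJ/mol).
Sb > Bi: they share group 15; the group trend gives Sb the larger value.
S > Sb: relative to Sb, both the across-period and down-group shifts push S's first ionization energy up.
For reference (kJ/mol): Li 520, S 1000, K 419, In 558, Sb 831, Bi 703.
So from lowest to highest: K < Li < In < Bi < Sb < S.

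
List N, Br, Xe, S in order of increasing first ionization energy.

S, Br, Xe, N

N is in period 2, group 15; S is in period 3, group 16; Br is in period 4, group 17; Xe is in period 5, group 18.
IE₁ increases left→right with effective nuclear charge and decreases top→bottom as the valence shell moves farther out.
These sit on a diagonal, where the across-period and down-group effects partly cancel.
Br > S: period and group pull opposite ways; the across-period shift dominates (1140 vs 1000 kJ/mol).
Xe > Br: period and group pull opposite ways; the across-period shift dominates (1170 vs 1140 kJ/mol).
N > Xe: period and group pull opposite ways; the down-group shift dominates (1402 vs 1170 kJ/mol).
Tabulated first ionization energy (kJ/mol): N 1402, S 1000, Br 1140, Xe 1170.
So from lowest to highest: S < Br < Xe < N.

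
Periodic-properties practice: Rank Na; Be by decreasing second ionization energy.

After 1 electron has been removed, what remains? Na⁺ is the bare [Ne] core; Be⁺ still has 1 valence electron.
Pulling an electron out of a noble-gas core costs far more than removing a remaining valence electron, so Na sits at the high end of IE_2.
Tabulated IE_2 (kJ/mol): Na 4562, Be 1757.
Putting it together, IE_2: Be < Na.

Na > Be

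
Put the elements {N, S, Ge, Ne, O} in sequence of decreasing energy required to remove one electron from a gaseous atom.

Ne, N, O, S, Ge

Across a period the outer electron is held more tightly (higher IE₁); down a group it sits in a higher shell, more shielded, and comes off more easily.
Neither a single period nor a single group — weigh both effects.
S > Ge: both effects reinforce here, so S is clearly the higher of the two.
O > S: O sits above S in group 16, so the down-group effect alone puts O higher.
N > O: this pair runs against the simple trend — see the exception note.
Ne > N: Ne lies to the right of N in period 2, so the across-period effect alone puts Ne higher.
Note the exception: N has a higher first ionization energy than O, contrary to the simple trend — pairing an electron in O's 2p⁴ costs repulsion energy, so O ionizes more easily than half-filled N (2p³).
For reference (kJ/mol): N 1402, O 1314, Ne 2081, S 1000, Ge 762.
So from highest to lowest: Ne > N > O > S > Ge.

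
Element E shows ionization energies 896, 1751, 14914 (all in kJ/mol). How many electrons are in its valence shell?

Look for the largest jump between consecutive ionization energies: IE3/IE2 ≈ 8.5, far larger than any earlier ratio.
That jump marks the point where a core electron is being removed. So the atom has 2 valence electrons.

2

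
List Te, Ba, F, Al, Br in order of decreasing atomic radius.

Ba > Te > Al > Br > F

F is in period 2, group 17; Al is in period 3, group 13; Br is in period 4, group 17; Te is in period 5, group 16; Ba is in period 6, group 2.
Moving right in a period, electrons are added to the same shell under a stronger nuclear pull, so atoms get smaller; moving down, a new shell is opened and atoms get larger.
Here both period and group differ, so the two effects have to be weighed against each other.
Br > F: they share group 17; the group trend gives Br the larger value.
Al > Br: period and group pull opposite ways; the across-period shift dominates (126 vs 114 pm).
Te > Al: the two effects oppose for this pair; the down-group effect wins (136 vs 126 pm).
Ba > Te: relative to Te, both the across-period and down-group shifts push Ba's atomic radius up.
Tabulated atomic radius (pm): F 64, Al 126, Br 114, Te 136, Ba 196.
So from largest to smallest: Ba > Te > Al > Br > F.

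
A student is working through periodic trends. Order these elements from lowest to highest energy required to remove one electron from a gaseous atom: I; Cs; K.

Cs < K < I

K is in period 4, group 1; I is in period 5, group 17; Cs is in period 6, group 1.
IE₁ increases left→right with effective nuclear charge and decreases top→bottom as the valence shell moves farther out.
Here both period and group differ, so the two effects have to be weighed against each other.
K > Cs: K sits above Cs in group 1, so the down-group effect alone puts K higher.
I > K: period and group pull opposite ways; the across-period shift dominates (1008 vs 419 kJ/mol).
Tabulated first ionization energy (kJ/mol): K 419, I 1008, Cs 376.
So from lowest to highest: Cs < K < I.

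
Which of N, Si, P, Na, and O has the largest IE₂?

Na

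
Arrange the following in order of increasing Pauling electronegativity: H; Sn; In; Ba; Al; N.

Ba < Al < In < Sn < H < N

Atoms toward the upper right of the periodic table pull bonding electrons most strongly.
These span different periods and groups, so the two trends combine.
Al > Ba: both effects reinforce here, so Al is clearly the higher of the two.
In > Al: this pair runs against the simple trend — see the exception note.
Sn > In: both are in period 5; the period trend gives Sn the larger value.
H > Sn: the two effects oppose for this pair; the down-group effect wins (2.20 vs 1.96).
N > H: the two effects oppose for this pair; the across-period effect wins (3.04 vs 2.20).
Note the exception: In has a higher electronegativity than Al, contrary to the simple trend — poor shielding by filled d (and f) subshells raises the heavier element's effective nuclear charge more than the simple down-group trend predicts.
For reference (Pauling): H 2.20, N 3.04, Al 1.61, In 1.78, Sn 1.96, Ba 0.89.
So from lowest to highest: Ba < Al < In < Sn < H < N.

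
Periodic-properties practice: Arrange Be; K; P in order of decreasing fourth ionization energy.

Be > K > P

Consider each +3 ion: Be³⁺ is already 1 electron into the core; K³⁺ is already 2 electrons into the core; P³⁺ still has 2 valence electrons.
Breaking into a closed-shell core is much more expensive than removing a leftover valence electron — K and Be have the largest IE_4 here.
Approximate IE_4 values (kJ/mol): Be 21007, K 5877, P 4964.
Overall IE_4 order: P < K < Be.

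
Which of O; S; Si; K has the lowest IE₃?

The third ionization energy removes an electron from the +2 ion. For each element: O²⁺ still has 4 valence electrons; S²⁺ still has 4 valence electrons; Si²⁺ still has 2 valence electrons; K²⁺ is already 1 electron into the core.
Usually core removal costs more than valence removal, but here the competition is close: a tightly held n=2 valence electron can cost more to remove than an n=3 core electron, so the actual values have to decide it.
Valence configurations: O²⁺ [He]2s²2p², S²⁺ [Ne]3s²3p², Si²⁺ [Ne]3s².
The numbers (kJ/mol): O 5300, S 3357, Si 3232, K 4420.
Hence IE_3: Si < S < K < O.

Si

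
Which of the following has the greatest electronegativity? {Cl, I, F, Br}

F is in period 2, group 17; Cl is in period 3, group 17; Br is in period 4, group 17; I is in period 5, group 17.
EN rises left→right (higher Z_eff, smaller atoms) and falls top→bottom (larger, more shielded atoms).
All are in group 17, so electronegativity increases up the group.
The greatest electronegativity among these belongs to F.

F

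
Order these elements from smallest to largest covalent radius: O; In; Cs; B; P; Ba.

O, B, P, In, Ba, Cs

B is in period 2, group 13; O is in period 2, group 16; P is in period 3, group 15; In is in period 5, group 13; Cs is in period 6, group 1; Ba is in period 6, group 2.
Radius decreases left→right (rising Z_eff, same n) and increases top→bottom (higher n).
Here both period and group differ, so the two effects have to be weighed against each other.
B > O: B lies to the left of O in period 2, so the across-period effect alone puts B larger.
P > B: the two effects oppose for this pair; the down-group effect wins (111 vs 85 pm).
In > P: both effects reinforce here, so In is clearly the larger of the two.
Ba > In: relative to In, both the across-period and down-group shifts push Ba's atomic radius up.
Cs > Ba: both are in period 6; the period trend gives Cs the larger value.
For reference (pm): B 85, O 63, P 111, In 142, Cs 232, Ba 196.
So from smallest to largest: O < B < P < In < Ba < Cs.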